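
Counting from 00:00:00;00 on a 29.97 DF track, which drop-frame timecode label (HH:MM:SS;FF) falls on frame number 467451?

04:19:57;09

Ten DF minutes hold 17982 frames, so frame 467451 lies in block 25 (frames 449550–467531) with 17901 frames into that block.
The block's first minute is 1800 frames and the rest 1798 each; 17901 frames reaches minute 9, so 25 × 18 + 9 × 2 = 468 labels have been skipped so far.
Adding those back, label number 467451 + 468 = 467919 at 30 labels/s is 15597 s + 9 f = 4 h 19 min 57 s frame 9, i.e. 04:19:57;09.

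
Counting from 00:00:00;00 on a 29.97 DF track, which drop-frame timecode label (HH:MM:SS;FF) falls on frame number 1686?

Each 10-minute DF block holds 10 × 60 × 30 − 9 × 2 = 17982 frames. 1686 ÷ 17982 → 0 full blocks, remainder 1686.
Within the partial block the first minute is 1800 frames and each further minute 1798, so 0 further minute boundaries passed. Total skipped labels = 18 × 0 + 2 × 0 = 0.
Non-drop label index = 1686 + 0 = 1686; at 30 labels/s that is 00:00:56:06, i.e. DF 00:00:56;06.

00:00:56;06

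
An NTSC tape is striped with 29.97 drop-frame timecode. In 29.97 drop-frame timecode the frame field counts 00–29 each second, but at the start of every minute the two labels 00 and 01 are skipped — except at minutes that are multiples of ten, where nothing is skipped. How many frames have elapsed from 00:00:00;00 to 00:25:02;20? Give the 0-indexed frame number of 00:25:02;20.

45034

Complete 10-minute blocks: 2, each 17982 frames → 35964.
Remaining 5 whole minutes in the current block: 1800 + 4 × 1798 = 8992 frames.
Within the current minute: 2 × 30 + 20 − 2 = 78 (labels ;00/;01 skipped at this minute). Total = 35964 + 8992 + 78 = 45034.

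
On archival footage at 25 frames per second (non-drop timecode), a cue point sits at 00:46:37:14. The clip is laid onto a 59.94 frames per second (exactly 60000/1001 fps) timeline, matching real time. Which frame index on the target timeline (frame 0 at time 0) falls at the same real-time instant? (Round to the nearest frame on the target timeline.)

Source frame index: (0×3600 + 46×60 + 37) × 25 + 14 = 69939.
Real time: 69939 / (25) = 69939/25 s.
Target frame: (69939/25) × (60000/1001) = 167853600/1001 ≈ 167685.914 → 167686.

frame 167686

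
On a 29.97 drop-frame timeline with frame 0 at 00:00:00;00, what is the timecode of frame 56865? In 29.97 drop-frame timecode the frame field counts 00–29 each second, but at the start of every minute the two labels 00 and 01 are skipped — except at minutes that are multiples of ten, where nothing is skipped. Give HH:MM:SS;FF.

00:31:37;11

Ten DF minutes hold 17982 frames, so frame 56865 lies in block 3 (frames 53946–71927) with 2919 frames into that block.
The block's first minute is 1800 frames and the rest 1798 each; 2919 frames reaches minute 1, so 3 × 18 + 1 × 2 = 56 labels have been skipped so far.
Adding those back, label number 56865 + 56 = 56921 at 30 labels/s is 1897 s + 11 f = 0 h 31 min 37 s frame 11, i.e. 00:31:37;11.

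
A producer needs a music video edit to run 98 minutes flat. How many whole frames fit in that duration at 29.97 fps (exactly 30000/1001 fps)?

98 min = 5880 s.
Frames = 5880 × 30000/1001 = 25200000/143 ≈ 176223.7762.
Complete frames: 176223.

176223 frames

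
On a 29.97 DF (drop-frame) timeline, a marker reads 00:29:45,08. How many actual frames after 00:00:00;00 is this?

53504

As if non-drop at 30 labels/s: (0 × 3600 + 29 × 60 + 45) × 30 + 8 = 53558.
Minute boundaries passed: 29; those not divisible by 10: 29 − 2 = 27; dropped labels = 2 × 27 = 54.
Actual frame index = 53558 − 54 = 53504.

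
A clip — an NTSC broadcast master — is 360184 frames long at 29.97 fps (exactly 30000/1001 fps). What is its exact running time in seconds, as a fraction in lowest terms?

Running time = 360184 ÷ (30000/1001) = 360184 × 1001/30000 = 45068023/3750 s.

45068023/3750 seconds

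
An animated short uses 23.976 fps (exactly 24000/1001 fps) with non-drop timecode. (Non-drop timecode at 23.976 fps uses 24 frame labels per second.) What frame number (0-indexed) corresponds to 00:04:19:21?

6237

Total seconds to the label: (0 × 3600 + 4 × 60 + 19) = 259.
Frame index = 259 × 24 + 21 = 6237.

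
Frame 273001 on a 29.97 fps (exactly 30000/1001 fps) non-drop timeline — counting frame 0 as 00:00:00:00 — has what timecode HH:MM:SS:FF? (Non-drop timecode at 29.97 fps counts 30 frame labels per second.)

02:31:40:01

273001 ÷ 30 = 9100 full seconds, remainder 1 frame.
9100 s = 2 h 31 min 40 s.
Timecode: 02:31:40:01.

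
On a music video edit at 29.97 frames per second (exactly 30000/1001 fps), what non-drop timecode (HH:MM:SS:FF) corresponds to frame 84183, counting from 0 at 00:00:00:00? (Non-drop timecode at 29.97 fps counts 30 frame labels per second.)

84183 ÷ 30 = 2806 full seconds, remainder 3 frames.
2806 s = 0 h 46 min 46 s.
Timecode: 00:46:46:03.

00:46:46:03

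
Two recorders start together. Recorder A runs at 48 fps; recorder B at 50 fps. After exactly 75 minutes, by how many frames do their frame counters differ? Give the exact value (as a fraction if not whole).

75 min = 4500 s.
A emits 48 × 4500 = 216000 frames; B emits 50 × 4500 = 225000.
Difference = 9000 frames; B is ahead of A.

9000 frames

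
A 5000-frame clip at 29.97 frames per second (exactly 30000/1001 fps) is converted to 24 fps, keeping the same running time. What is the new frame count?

4004 frames

Target frames = source frames × (target rate / source rate) = 5000 × (24)/(30000/1001) = 5000 × 1001/1250 = 4004.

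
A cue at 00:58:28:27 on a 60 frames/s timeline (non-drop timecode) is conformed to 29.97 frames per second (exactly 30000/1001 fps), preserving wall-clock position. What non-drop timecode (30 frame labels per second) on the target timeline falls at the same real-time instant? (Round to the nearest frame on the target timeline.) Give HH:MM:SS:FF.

00:58:24:28

Source frame index: (0×3600 + 58×60 + 28) × 60 + 27 = 210507.
Real time: 210507 / (60) = 70169/20 s.
Target frame: (70169/20) × (30000/1001) = 9568500/91 ≈ 105148.352 → 105148.
At 30 labels/s: frame 105148 → 00:58:24:28.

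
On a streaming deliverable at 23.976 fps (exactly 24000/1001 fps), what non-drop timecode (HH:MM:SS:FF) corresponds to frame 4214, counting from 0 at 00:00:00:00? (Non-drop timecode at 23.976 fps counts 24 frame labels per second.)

4214 ÷ 24 = 175 full seconds, remainder 14 frames.
175 s = 0 h 2 min 55 s.
Timecode: 00:02:55:14.

00:02:55:14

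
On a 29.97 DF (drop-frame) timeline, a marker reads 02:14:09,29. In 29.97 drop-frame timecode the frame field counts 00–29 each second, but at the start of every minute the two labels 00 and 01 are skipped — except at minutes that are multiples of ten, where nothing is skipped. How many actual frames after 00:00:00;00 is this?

241257

Complete 10-minute blocks: 13, each 17982 frames → 233766.
Remaining 4 whole minutes in the current block: 1800 + 3 × 1798 = 7194 frames.
Within the current minute: 9 × 30 + 29 − 2 = 297 (labels ;00/;01 skipped at this minute). Total = 233766 + 7194 + 297 = 241257.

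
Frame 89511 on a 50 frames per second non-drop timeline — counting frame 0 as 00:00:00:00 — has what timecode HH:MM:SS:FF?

00:29:50:11

89511 ÷ 50 = 1790 full seconds, remainder 11 frames.
1790 s = 0 h 29 min 50 s.
Timecode: 00:29:50:11.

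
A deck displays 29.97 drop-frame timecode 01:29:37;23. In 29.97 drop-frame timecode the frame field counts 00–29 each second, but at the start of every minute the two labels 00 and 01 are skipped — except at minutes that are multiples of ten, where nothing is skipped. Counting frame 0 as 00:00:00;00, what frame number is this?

161171

As if non-drop at 30 labels/s: (1 × 3600 + 29 × 60 + 37) × 30 + 23 = 161333.
Minute boundaries passed: 89; those not divisible by 10: 89 − 8 = 81; dropped labels = 2 × 81 = 162.
Actual frame index = 161333 − 162 = 161171.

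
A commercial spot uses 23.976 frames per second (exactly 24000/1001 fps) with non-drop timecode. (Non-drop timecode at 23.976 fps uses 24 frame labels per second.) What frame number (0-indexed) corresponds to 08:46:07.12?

757620

Total seconds to the label: (8 × 3600 + 46 × 60 + 7) = 31567.
Frame index = 31567 × 24 + 12 = 757620.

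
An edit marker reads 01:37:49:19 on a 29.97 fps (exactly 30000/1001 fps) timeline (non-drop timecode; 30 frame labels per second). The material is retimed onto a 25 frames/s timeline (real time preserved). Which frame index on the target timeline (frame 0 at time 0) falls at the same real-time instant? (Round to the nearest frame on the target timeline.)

frame 146888

Source frame index: (1×3600 + 37×60 + 49) × 30 + 19 = 176089.
Real time: 176089 / (30000/1001) = 176265089/30000 s.
Target frame: (176265089/30000) × (25) = 176265089/1200 ≈ 146887.574 → 146888.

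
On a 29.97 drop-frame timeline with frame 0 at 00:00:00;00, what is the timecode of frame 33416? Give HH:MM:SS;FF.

Ten DF minutes hold 17982 frames, so frame 33416 lies in block 1 (frames 17982–35963) with 15434 frames into that block.
The block's first minute is 1800 frames and the rest 1798 each; 15434 frames reaches minute 8, so 1 × 18 + 8 × 2 = 34 labels have been skipped so far.
Adding those back, label number 33416 + 34 = 33450 at 30 labels/s is 1115 s + 0 f = 0 h 18 min 35 s frame 0, i.e. 00:18:35;00.

00:18:35;00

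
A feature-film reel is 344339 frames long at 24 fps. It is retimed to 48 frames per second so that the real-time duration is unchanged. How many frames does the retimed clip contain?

688678 frames

Target frames = source frames × (target rate / source rate) = 344339 × (48)/(24) = 344339 × 2 = 688678.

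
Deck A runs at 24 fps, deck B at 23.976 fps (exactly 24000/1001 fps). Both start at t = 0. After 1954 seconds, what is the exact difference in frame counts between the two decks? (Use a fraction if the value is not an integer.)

A emits 24 × 1954 = 46896 frames; B emits 24000/1001 × 1954 = 46896000/1001.
Difference = 46896/1001 frames (≈ 46.8492); B is behind A.

46896/1001 frames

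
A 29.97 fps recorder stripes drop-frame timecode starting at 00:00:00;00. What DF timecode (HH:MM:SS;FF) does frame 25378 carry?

00:14:06;24

Ten DF minutes hold 17982 frames, so frame 25378 lies in block 1 (frames 17982–35963) with 7396 frames into that block.
The block's first minute is 1800 frames and the rest 1798 each; 7396 frames reaches minute 4, so 1 × 18 + 4 × 2 = 26 labels have been skipped so far.
Adding those back, label number 25378 + 26 = 25404 at 30 labels/s is 846 s + 24 f = 0 h 14 min 6 s frame 24, i.e. 00:14:06;24.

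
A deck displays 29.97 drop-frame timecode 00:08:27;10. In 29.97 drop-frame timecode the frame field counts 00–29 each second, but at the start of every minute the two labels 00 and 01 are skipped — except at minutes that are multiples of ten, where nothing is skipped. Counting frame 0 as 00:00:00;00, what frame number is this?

15204

Complete 10-minute blocks: 0, each 17982 frames → 0.
Remaining 8 whole minutes in the current block: 1800 + 7 × 1798 = 14386 frames.
Within the current minute: 27 × 30 + 10 − 2 = 818 (labels ;00/;01 skipped at this minute). Total = 0 + 14386 + 818 = 15204.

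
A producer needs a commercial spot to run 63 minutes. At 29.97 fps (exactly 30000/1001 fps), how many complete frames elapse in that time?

63 min = 3780 s.
Frames = 3780 × 30000/1001 = 16200000/143 ≈ 113286.7133.
Complete frames: 113286.

113286 frames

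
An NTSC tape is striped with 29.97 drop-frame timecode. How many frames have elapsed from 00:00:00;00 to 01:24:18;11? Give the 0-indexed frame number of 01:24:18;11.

Complete 10-minute blocks: 8, each 17982 frames → 143856.
Remaining 4 whole minutes in the current block: 1800 + 3 × 1798 = 7194 frames.
Within the current minute: 18 × 30 + 11 − 2 = 549 (labels ;00/;01 skipped at this minute). Total = 143856 + 7194 + 549 = 151599.

151599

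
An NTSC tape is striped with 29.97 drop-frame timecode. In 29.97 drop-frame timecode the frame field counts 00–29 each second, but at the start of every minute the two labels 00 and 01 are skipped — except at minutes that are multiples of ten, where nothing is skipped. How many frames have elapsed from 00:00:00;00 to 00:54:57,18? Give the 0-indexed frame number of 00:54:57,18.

98830

Complete 10-minute blocks: 5, each 17982 frames → 89910.
Remaining 4 whole minutes in the current block: 1800 + 3 × 1798 = 7194 frames.
Within the current minute: 57 × 30 + 18 − 2 = 1726 (labels ;00/;01 skipped at this minute). Total = 89910 + 7194 + 1726 = 98830.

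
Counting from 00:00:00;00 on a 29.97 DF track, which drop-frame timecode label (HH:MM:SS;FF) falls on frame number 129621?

01:12:05;01

Ten DF minutes hold 17982 frames, so frame 129621 lies in block 7 (frames 125874–143855) with 3747 frames into that block.
The block's first minute is 1800 frames and the rest 1798 each; 3747 frames reaches minute 2, so 7 × 18 + 2 × 2 = 130 labels have been skipped so far.
Adding those back, label number 129621 + 130 = 129751 at 30 labels/s is 4325 s + 1 f = 1 h 12 min 5 s frame 1, i.e. 01:12:05;01.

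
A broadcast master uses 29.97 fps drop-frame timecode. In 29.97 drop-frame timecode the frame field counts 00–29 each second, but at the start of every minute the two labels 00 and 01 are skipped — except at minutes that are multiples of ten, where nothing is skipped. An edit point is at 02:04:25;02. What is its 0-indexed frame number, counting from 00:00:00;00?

223728

Complete 10-minute blocks: 12, each 17982 frames → 215784.
Remaining 4 whole minutes in the current block: 1800 + 3 × 1798 = 7194 frames.
Within the current minute: 25 × 30 + 2 − 2 = 750 (labels ;00/;01 skipped at this minute). Total = 215784 + 7194 + 750 = 223728.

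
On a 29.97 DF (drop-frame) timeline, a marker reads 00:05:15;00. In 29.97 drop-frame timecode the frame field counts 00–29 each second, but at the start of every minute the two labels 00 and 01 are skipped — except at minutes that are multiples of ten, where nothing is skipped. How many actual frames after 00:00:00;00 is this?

Complete 10-minute blocks: 0, each 17982 frames → 0.
Remaining 5 whole minutes in the current block: 1800 + 4 × 1798 = 8992 frames.
Within the current minute: 15 × 30 + 0 − 2 = 448 (labels ;00/;01 skipped at this minute). Total = 0 + 8992 + 448 = 9440.

9440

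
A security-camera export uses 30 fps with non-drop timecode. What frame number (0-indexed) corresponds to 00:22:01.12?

Total seconds to the label: (0 × 3600 + 22 × 60 + 1) = 1321.
Frame index = 1321 × 30 + 12 = 39642.

39642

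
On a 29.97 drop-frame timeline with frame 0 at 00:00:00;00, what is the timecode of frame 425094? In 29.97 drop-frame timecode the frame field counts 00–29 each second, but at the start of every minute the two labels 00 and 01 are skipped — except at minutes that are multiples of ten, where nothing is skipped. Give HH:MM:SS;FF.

Each 10-minute DF block holds 10 × 60 × 30 − 9 × 2 = 17982 frames. 425094 ÷ 17982 → 23 full blocks, remainder 11508.
Within the partial block the first minute is 1800 frames and each further minute 1798, so 6 further minute boundaries passed. Total skipped labels = 18 × 23 + 2 × 6 = 426.
Non-drop label index = 425094 + 426 = 425520; at 30 labels/s that is 03:56:24:00, i.e. DF 03:56:24;00.

03:56:24;00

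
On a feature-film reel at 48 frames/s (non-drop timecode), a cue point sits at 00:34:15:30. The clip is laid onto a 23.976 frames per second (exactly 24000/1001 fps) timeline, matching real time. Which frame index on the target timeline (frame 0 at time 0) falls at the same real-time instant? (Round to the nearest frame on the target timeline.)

Source frame index: (0×3600 + 34×60 + 15) × 48 + 30 = 98670.
Real time: 98670 / (48) = 16445/8 s.
Target frame: (16445/8) × (24000/1001) = 345000/7 ≈ 49285.714 → 49286.

frame 49286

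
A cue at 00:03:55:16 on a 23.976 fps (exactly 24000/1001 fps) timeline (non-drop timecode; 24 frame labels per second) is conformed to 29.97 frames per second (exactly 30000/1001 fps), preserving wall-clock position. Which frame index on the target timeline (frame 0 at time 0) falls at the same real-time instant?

frame 7070

Source frame index: (0×3600 + 3×60 + 55) × 24 + 16 = 5656.
Real time: 5656 / (24000/1001) = 707707/3000 s.
Target frame: (707707/3000) × (30000/1001) = 7070.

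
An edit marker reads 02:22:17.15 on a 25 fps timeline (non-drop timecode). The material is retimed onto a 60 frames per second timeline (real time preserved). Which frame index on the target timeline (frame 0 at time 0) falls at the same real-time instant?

Source frame index: (2×3600 + 22×60 + 17) × 25 + 15 = 213440.
Real time: 213440 / (25) = 42688/5 s.
Target frame: (42688/5) × (60) = 512256.

frame 512256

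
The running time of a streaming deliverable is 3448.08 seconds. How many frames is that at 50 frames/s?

Frames = 3448.08 × 50 = 172404.

172404 frames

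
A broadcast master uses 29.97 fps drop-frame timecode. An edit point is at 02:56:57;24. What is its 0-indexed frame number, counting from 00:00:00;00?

318216

Complete 10-minute blocks: 17, each 17982 frames → 305694.
Remaining 6 whole minutes in the current block: 1800 + 5 × 1798 = 10790 frames.
Within the current minute: 57 × 30 + 24 − 2 = 1732 (labels ;00/;01 skipped at this minute). Total = 305694 + 10790 + 1732 = 318216.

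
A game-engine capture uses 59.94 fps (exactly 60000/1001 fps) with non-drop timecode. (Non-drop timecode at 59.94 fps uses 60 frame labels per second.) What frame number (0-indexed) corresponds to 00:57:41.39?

207699

Total seconds to the label: (0 × 3600 + 57 × 60 + 41) = 3461.
Frame index = 3461 × 60 + 39 = 207699.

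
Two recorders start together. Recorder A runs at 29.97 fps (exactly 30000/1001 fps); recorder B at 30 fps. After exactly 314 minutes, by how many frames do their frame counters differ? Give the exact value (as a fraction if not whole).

314 min = 18840 s.
A emits 30000/1001 × 18840 = 565200000/1001 frames; B emits 30 × 18840 = 565200.
Difference = 565200/1001 frames (≈ 564.6354); B is ahead of A.

565200/1001 frames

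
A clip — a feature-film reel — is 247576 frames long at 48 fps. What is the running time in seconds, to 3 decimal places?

Running time = 247576 × 1/48 = 30947/6 s ≈ 5157.833 s.

5157.833 seconds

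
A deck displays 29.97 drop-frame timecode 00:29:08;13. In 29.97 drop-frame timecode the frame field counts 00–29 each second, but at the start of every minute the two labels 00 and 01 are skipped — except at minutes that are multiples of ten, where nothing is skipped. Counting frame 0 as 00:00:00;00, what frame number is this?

52399

As if non-drop at 30 labels/s: (0 × 3600 + 29 × 60 + 8) × 30 + 13 = 52453.
Minute boundaries passed: 29; those not divisible by 10: 29 − 2 = 27; dropped labels = 2 × 27 = 54.
Actual frame index = 52453 − 54 = 52399.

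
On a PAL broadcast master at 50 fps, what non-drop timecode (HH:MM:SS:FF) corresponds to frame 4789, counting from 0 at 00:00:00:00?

4789 ÷ 50 = 95 full seconds, remainder 39 frames.
95 s = 0 h 1 min 35 s.
Timecode: 00:01:35:39.

00:01:35:39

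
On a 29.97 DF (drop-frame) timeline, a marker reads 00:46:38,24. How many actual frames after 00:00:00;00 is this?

83880

Complete 10-minute blocks: 4, each 17982 frames → 71928.
Remaining 6 whole minutes in the current block: 1800 + 5 × 1798 = 10790 frames.
Within the current minute: 38 × 30 + 24 − 2 = 1162 (labels ;00/;01 skipped at this minute). Total = 71928 + 10790 + 1162 = 83880.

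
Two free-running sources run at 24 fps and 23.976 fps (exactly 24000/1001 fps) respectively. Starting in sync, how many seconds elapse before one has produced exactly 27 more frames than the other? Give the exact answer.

The gap grows by |24000/1001 − 24| = 24/1001 frames per second.
Time for a 27-frame gap: 27 ÷ (24/1001) = 1126.125 s.

1126.125 seconds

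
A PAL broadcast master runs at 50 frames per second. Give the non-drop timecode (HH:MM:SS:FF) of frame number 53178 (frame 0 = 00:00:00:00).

53178 ÷ 50 = 1063 full seconds, remainder 28 frames.
1063 s = 0 h 17 min 43 s.
Timecode: 00:17:43:28.

00:17:43:28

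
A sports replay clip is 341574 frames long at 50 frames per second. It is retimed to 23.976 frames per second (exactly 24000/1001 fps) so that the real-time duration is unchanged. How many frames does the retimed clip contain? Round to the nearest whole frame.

163792 frames

Frames at target rate = 341574 × (24000/1001) / (50) = 163955520/1001 ≈ 163791.728.
Nearest whole frame: 163792.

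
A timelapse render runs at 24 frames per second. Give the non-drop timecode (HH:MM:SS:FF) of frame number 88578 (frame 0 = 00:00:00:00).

88578 ÷ 24 = 3690 full seconds, remainder 18 frames.
3690 s = 1 h 1 min 30 s.
Timecode: 01:01:30:18.

01:01:30:18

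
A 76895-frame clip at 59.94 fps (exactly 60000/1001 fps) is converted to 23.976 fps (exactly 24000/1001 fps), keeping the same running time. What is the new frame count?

Target frames = source frames × (target rate / source rate) = 76895 × (24000/1001)/(60000/1001) = 76895 × 2/5 = 30758.

30758 frames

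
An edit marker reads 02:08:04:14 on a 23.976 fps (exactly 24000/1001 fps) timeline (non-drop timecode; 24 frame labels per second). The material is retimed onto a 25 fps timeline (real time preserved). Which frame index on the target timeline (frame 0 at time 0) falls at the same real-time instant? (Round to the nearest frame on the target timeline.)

frame 192307

Source frame index: (2×3600 + 8×60 + 4) × 24 + 14 = 184430.
Real time: 184430 / (24000/1001) = 18461443/2400 s.
Target frame: (18461443/2400) × (25) = 18461443/96 ≈ 192306.698 → 192307.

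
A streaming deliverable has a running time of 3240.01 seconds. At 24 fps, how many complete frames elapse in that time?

77760 frames

Frames = 3240.01 × 24 = 1944006/25 ≈ 77760.2400.
Complete frames: 77760.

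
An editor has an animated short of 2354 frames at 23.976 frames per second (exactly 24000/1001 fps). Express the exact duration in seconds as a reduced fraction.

1178177/12000 seconds

Running time = 2354 ÷ (24000/1001) = 2354 × 1001/24000 = 1178177/12000 s.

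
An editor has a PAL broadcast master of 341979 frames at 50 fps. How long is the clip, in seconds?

6839.58 seconds

Running time = 341979 / (50) = 6839.58 s.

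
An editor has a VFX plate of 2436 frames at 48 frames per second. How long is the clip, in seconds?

50.75 seconds

Running time = 2436 / (48) = 50.75 s.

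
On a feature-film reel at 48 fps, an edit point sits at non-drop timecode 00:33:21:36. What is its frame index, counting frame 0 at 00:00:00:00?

frame 96084

Total seconds to the label: (0 × 3600 + 33 × 60 + 21) = 2001.
Frame index = 2001 × 48 + 36 = 96084.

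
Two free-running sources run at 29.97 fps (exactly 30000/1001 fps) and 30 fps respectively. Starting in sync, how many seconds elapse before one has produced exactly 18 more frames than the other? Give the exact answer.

600.6 seconds

The gap grows by |30 − 30000/1001| = 30/1001 frames per second.
Time for a 18-frame gap: 18 ÷ (30/1001) = 600.6 s.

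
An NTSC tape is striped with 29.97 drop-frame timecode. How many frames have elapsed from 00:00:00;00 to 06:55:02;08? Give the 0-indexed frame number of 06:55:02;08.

As if non-drop at 30 labels/s: (6 × 3600 + 55 × 60 + 2) × 30 + 8 = 747068.
Minute boundaries passed: 415; those not divisible by 10: 415 − 41 = 374; dropped labels = 2 × 374 = 748.
Actual frame index = 747068 − 748 = 746320.

746320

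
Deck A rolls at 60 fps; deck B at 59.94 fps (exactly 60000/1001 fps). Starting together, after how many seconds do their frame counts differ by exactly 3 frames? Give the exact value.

The gap grows by |60000/1001 − 60| = 60/1001 frames per second.
Time for a 3-frame gap: 3 ÷ (60/1001) = 50.05 s.

50.05 seconds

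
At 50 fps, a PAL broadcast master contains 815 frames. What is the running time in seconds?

Running time = 815 / (50) = 16.3 s.

16.3 seconds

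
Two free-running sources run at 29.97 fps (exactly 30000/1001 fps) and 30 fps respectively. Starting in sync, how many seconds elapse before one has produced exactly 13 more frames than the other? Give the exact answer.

13013/30 seconds

The gap grows by |30 − 30000/1001| = 30/1001 frames per second.
Time for a 13-frame gap: 13 ÷ (30/1001) = 13013/30 s.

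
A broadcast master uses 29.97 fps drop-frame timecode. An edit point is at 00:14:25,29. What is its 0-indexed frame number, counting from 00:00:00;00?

25953

As if non-drop at 30 labels/s: (0 × 3600 + 14 × 60 + 25) × 30 + 29 = 25979.
Minute boundaries passed: 14; those not divisible by 10: 14 − 1 = 13; dropped labels = 2 × 13 = 26.
Actual frame index = 25979 − 26 = 25953.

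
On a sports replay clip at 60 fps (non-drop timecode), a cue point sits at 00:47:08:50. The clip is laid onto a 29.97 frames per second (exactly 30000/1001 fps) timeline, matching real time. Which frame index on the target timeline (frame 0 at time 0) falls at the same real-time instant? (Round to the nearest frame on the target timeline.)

frame 84780

Source frame index: (0×3600 + 47×60 + 8) × 60 + 50 = 169730.
Real time: 169730 / (60) = 16973/6 s.
Target frame: (16973/6) × (30000/1001) = 7715000/91 ≈ 84780.220 → 84780.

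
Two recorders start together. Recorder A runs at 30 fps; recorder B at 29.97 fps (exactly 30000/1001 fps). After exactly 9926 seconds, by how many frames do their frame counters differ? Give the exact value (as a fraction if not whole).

42540/143 frames

A emits 30 × 9926 = 297780 frames; B emits 30000/1001 × 9926 = 42540000/143.
Difference = 42540/143 frames (≈ 297.4825); B is behind A.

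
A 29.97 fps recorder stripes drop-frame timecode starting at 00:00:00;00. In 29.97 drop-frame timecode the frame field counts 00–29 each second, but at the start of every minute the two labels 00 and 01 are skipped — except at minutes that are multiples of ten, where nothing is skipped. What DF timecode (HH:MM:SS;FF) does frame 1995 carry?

00:01:06;17

Ten DF minutes hold 17982 frames, so frame 1995 lies in block 0 (frames 0–17981) with 1995 frames into that block.
The block's first minute is 1800 frames and the rest 1798 each; 1995 frames reaches minute 1, so 0 × 18 + 1 × 2 = 2 labels have been skipped so far.
Adding those back, label number 1995 + 2 = 1997 at 30 labels/s is 66 s + 17 f = 0 h 1 min 6 s frame 17, i.e. 00:01:06;17.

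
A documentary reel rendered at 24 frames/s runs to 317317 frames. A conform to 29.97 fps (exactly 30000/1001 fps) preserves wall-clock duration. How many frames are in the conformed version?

396250 frames

Target frames = source frames × (target rate / source rate) = 317317 × (30000/1001)/(24) = 317317 × 1250/1001 = 396250.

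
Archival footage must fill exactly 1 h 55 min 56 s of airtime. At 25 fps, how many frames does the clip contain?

173900 frames

1 h 55 min 56 s = 6956 s.
Frames = 6956 × 25 = 173900.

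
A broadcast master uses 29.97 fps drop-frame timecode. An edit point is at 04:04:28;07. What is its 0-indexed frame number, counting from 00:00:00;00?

439607

As if non-drop at 30 labels/s: (4 × 3600 + 4 × 60 + 28) × 30 + 7 = 440047.
Minute boundaries passed: 244; those not divisible by 10: 244 − 24 = 220; dropped labels = 2 × 220 = 440.
Actual frame index = 440047 − 440 = 439607.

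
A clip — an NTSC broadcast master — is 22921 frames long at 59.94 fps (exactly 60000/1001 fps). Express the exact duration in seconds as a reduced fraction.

22943921/60000 seconds

Running time = 22921 ÷ (60000/1001) = 22921 × 1001/60000 = 22943921/60000 s.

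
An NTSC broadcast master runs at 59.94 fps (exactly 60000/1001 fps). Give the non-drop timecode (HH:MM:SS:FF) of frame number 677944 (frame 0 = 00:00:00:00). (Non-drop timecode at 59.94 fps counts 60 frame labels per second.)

677944 ÷ 60 = 11299 full seconds, remainder 4 frames.
11299 s = 3 h 8 min 19 s.
Timecode: 03:08:19:04.

03:08:19:04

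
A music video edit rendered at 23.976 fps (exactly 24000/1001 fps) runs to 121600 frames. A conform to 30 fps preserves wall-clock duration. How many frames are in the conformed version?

152152 frames

Target frames = source frames × (target rate / source rate) = 121600 × (30)/(24000/1001) = 121600 × 1001/800 = 152152.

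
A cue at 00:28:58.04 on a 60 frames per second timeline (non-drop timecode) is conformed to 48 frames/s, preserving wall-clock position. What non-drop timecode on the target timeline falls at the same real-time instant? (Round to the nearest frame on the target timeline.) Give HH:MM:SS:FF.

00:28:58:03

Source frame index: (0×3600 + 28×60 + 58) × 60 + 4 = 104284.
Real time: 104284 / (60) = 26071/15 s.
Target frame: (26071/15) × (48) = 417136/5 ≈ 83427.200 → 83427.
At 48 labels/s: frame 83427 → 00:28:58:03.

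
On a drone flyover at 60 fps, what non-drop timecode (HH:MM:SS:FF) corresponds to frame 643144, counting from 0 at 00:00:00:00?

643144 ÷ 60 = 10719 full seconds, remainder 4 frames.
10719 s = 2 h 58 min 39 s.
Timecode: 02:58:39:04.

02:58:39:04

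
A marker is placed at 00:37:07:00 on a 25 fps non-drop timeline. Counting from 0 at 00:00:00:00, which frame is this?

frame 55675

Total seconds to the label: (0 × 3600 + 37 × 60 + 7) = 2227.
Frame index = 2227 × 25 + 0 = 55675.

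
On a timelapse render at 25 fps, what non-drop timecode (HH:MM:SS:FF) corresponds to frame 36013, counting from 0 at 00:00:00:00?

00:24:00:13

36013 ÷ 25 = 1440 full seconds, remainder 13 frames.
1440 s = 0 h 24 min 0 s.
Timecode: 00:24:00:13.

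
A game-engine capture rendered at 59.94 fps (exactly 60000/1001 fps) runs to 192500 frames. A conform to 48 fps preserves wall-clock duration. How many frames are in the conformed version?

Target frames = source frames × (target rate / source rate) = 192500 × (48)/(60000/1001) = 192500 × 1001/1250 = 154154.

154154 frames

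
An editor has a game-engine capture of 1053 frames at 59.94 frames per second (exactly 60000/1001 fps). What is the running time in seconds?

17.56755 seconds

Running time = 1053 / (60000/1001) = 17.56755 s.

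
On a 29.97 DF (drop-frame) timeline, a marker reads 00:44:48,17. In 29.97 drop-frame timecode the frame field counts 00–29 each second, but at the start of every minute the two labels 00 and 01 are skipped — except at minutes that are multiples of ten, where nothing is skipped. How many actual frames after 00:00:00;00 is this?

80577

Complete 10-minute blocks: 4, each 17982 frames → 71928.
Remaining 4 whole minutes in the current block: 1800 + 3 × 1798 = 7194 frames.
Within the current minute: 48 × 30 + 17 − 2 = 1455 (labels ;00/;01 skipped at this minute). Total = 71928 + 7194 + 1455 = 80577.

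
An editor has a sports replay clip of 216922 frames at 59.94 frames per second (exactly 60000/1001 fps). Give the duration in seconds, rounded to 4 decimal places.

3618.9820 seconds

Running time = 216922 × 1001/60000 = 108569461/30000 s ≈ 3618.9820 s.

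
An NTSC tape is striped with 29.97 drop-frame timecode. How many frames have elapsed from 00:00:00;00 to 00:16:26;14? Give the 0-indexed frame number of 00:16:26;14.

As if non-drop at 30 labels/s: (0 × 3600 + 16 × 60 + 26) × 30 + 14 = 29594.
Minute boundaries passed: 16; those not divisible by 10: 16 − 1 = 15; dropped labels = 2 × 15 = 30.
Actual frame index = 29594 − 30 = 29564.

29564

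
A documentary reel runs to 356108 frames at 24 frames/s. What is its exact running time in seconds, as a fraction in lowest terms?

Running time = 356108 ÷ (24) = 356108 × 1/24 = 89027/6 s.

89027/6 seconds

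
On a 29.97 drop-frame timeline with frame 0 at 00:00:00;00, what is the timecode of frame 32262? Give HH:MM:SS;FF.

Each 10-minute DF block holds 10 × 60 × 30 − 9 × 2 = 17982 frames. 32262 ÷ 17982 → 1 full block, remainder 14280.
Within the partial block the first minute is 1800 frames and each further minute 1798, so 7 further minute boundaries passed. Total skipped labels = 18 × 1 + 2 × 7 = 32.
Non-drop label index = 32262 + 32 = 32294; at 30 labels/s that is 00:17:56:14, i.e. DF 00:17:56;14.

00:17:56;14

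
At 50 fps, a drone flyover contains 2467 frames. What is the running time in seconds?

49.34 seconds

Running time = 2467 / (50) = 49.34 s.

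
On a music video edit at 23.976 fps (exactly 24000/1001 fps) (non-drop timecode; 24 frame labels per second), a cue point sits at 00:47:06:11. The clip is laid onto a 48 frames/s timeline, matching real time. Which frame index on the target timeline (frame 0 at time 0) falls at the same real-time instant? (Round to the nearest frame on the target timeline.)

Source frame index: (0×3600 + 47×60 + 6) × 24 + 11 = 67835.
Real time: 67835 / (24000/1001) = 13580567/4800 s.
Target frame: (13580567/4800) × (48) = 13580567/100 ≈ 135805.670 → 135806.

frame 135806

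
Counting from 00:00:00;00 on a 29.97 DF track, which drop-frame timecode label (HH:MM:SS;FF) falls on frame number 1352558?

12:32:10;12

Each 10-minute DF block holds 10 × 60 × 30 − 9 × 2 = 17982 frames. 1352558 ÷ 17982 → 75 full blocks, remainder 3908.
Within the partial block the first minute is 1800 frames and each further minute 1798, so 2 further minute boundaries passed. Total skipped labels = 18 × 75 + 2 × 2 = 1354.
Non-drop label index = 1352558 + 1354 = 1353912; at 30 labels/s that is 12:32:10:12, i.e. DF 12:32:10;12.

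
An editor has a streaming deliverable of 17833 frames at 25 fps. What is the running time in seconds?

713.32 seconds

Running time = 17833 / (25) = 713.32 s.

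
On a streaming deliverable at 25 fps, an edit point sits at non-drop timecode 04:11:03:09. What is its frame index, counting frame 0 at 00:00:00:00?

376584

Total seconds to the label: (4 × 3600 + 11 × 60 + 3) = 15063.
Frame index = 15063 × 25 + 9 = 376584.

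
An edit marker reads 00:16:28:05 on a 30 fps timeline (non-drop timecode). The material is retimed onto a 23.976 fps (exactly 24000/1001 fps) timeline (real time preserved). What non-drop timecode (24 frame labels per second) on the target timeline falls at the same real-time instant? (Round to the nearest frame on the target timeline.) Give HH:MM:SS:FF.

00:16:27:04

Source frame index: (0×3600 + 16×60 + 28) × 30 + 5 = 29645.
Real time: 29645 / (30) = 5929/6 s.
Target frame: (5929/6) × (24000/1001) = 308000/13 ≈ 23692.308 → 23692.
At 24 labels/s: frame 23692 → 00:16:27:04.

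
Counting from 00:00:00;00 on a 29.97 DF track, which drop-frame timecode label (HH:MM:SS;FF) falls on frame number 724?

Ten DF minutes hold 17982 frames, so frame 724 lies in block 0 (frames 0–17981) with 724 frames into that block.
The block's first minute is 1800 frames and the rest 1798 each; 724 frames reaches minute 0, so 0 × 18 + 0 × 2 = 0 labels have been skipped so far.
Adding those back, label number 724 + 0 = 724 at 30 labels/s is 24 s + 4 f = 0 h 0 min 24 s frame 4, i.e. 00:00:24;04.

00:00:24;04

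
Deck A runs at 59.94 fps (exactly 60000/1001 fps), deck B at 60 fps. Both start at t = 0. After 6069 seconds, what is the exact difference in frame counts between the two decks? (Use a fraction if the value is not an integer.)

A emits 60000/1001 × 6069 = 52020000/143 frames; B emits 60 × 6069 = 364140.
Difference = 52020/143 frames (≈ 363.7762); B is ahead of A.

52020/143 frames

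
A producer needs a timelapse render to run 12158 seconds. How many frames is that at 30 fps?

Frames = 12158 × 30 = 364740.

364740 frames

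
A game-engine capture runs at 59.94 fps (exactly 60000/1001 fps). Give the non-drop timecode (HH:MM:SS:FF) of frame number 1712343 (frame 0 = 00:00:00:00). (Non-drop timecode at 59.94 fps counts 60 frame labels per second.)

1712343 ÷ 60 = 28539 full seconds, remainder 3 frames.
28539 s = 7 h 55 min 39 s.
Timecode: 07:55:39:03.

07:55:39:03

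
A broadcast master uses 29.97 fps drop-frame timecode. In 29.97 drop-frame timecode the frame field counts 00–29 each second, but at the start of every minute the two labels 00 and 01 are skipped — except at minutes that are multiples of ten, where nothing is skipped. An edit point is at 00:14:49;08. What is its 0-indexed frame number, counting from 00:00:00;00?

26652

Complete 10-minute blocks: 1, each 17982 frames → 17982.
Remaining 4 whole minutes in the current block: 1800 + 3 × 1798 = 7194 frames.
Within the current minute: 49 × 30 + 8 − 2 = 1476 (labels ;00/;01 skipped at this minute). Total = 17982 + 7194 + 1476 = 26652.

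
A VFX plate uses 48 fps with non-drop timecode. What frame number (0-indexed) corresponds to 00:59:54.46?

Total seconds to the label: (0 × 3600 + 59 × 60 + 54) = 3594.
Frame index = 3594 × 48 + 46 = 172558.

172558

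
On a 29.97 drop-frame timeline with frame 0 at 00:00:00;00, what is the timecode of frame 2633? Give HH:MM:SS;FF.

Each 10-minute DF block holds 10 × 60 × 30 − 9 × 2 = 17982 frames. 2633 ÷ 17982 → 0 full blocks, remainder 2633.
Within the partial block the first minute is 1800 frames and each further minute 1798, so 1 further minute boundary passed. Total skipped labels = 18 × 0 + 2 × 1 = 2.
Non-drop label index = 2633 + 2 = 2635; at 30 labels/s that is 00:01:27:25, i.e. DF 00:01:27;25.

00:01:27;25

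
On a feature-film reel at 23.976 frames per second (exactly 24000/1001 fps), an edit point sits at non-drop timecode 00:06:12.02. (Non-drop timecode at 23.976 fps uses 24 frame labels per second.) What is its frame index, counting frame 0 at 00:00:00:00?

Total seconds to the label: (0 × 3600 + 6 × 60 + 12) = 372.
Frame index = 372 × 24 + 2 = 8930.

frame 8930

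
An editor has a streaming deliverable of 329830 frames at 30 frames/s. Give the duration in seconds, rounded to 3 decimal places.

Running time = 329830 × 1/30 = 32983/3 s ≈ 10994.333 s.

10994.333 seconds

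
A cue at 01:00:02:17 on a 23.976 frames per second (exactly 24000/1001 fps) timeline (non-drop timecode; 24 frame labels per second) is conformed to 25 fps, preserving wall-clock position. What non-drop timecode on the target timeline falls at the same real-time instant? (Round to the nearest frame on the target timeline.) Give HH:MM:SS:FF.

01:00:06:08

Source frame index: (1×3600 + 0×60 + 2) × 24 + 17 = 86465.
Real time: 86465 / (24000/1001) = 17310293/4800 s.
Target frame: (17310293/4800) × (25) = 17310293/192 ≈ 90157.776 → 90158.
At 25 labels/s: frame 90158 → 01:00:06:08.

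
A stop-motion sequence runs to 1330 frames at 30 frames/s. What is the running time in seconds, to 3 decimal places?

Running time = 1330 × 1/30 = 133/3 s ≈ 44.333 s.

44.333 seconds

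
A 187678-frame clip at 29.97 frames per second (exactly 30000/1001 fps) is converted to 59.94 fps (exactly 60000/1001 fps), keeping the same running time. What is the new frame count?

Target frames = source frames × (target rate / source rate) = 187678 × (60000/1001)/(30000/1001) = 187678 × 2 = 375356.

375356 frames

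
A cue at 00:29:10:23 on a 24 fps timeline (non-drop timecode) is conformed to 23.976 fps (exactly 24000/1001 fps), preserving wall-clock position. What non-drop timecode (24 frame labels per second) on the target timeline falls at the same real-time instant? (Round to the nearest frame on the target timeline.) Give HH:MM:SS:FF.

Source frame index: (0×3600 + 29×60 + 10) × 24 + 23 = 42023.
Real time: 42023 / (24) = 42023/24 s.
Target frame: (42023/24) × (24000/1001) = 42023000/1001 ≈ 41981.019 → 41981.
At 24 labels/s: frame 41981 → 00:29:09:05.

00:29:09:05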